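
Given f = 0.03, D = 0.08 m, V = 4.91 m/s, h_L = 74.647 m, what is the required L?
Formula: h_L = f \frac{L}{D} \frac{V^2}{2g}
Substituting knowns: 74.647 = 0.03·(L/0.08)·4.91²/(2·9.81)
Solving for L: L = 74.647·2·9.81·0.08/(0.03·4.91²) = 162 m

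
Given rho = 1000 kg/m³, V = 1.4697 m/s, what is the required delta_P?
Formula: V = \sqrt{\frac{2 \Delta P}{\rho}}
Substituting knowns: 1.4697 = √(2·(delta_P·1000)/1000)
Solving for delta_P: delta_P = 1.4697²·1000/2/1000 = 1.08 kPa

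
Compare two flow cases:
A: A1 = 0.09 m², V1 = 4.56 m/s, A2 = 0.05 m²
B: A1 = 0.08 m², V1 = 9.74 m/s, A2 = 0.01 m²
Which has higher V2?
V2(A) = 8.208 m/s, V2(B) = 77.92 m/s. Answer: B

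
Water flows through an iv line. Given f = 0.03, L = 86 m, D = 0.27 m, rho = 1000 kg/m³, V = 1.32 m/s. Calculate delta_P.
Formula: \Delta P = f \frac{L}{D} \frac{\rho V^2}{2}
delta_P = 0.03·(86/0.27)·0.5·1000·1.32²/1000 = 8.325 kPa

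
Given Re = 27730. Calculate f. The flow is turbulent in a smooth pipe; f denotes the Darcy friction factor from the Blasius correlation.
Formula: f = \frac{0.316}{Re^{0.25}}
f = 0.316/27730^0.25 = 0.02449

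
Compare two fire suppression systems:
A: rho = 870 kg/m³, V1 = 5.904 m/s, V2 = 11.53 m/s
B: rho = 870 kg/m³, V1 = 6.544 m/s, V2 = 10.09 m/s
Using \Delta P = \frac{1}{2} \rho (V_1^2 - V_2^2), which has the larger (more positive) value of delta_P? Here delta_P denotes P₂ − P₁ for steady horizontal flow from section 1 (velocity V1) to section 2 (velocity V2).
delta_P(A) = -42.67 kPa, delta_P(B) = -25.66 kPa. Answer: B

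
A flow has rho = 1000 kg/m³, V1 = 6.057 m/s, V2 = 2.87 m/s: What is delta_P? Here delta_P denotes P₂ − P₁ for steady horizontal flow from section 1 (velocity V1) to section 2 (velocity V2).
Formula: \Delta P = \frac{1}{2} \rho (V_1^2 - V_2^2)
delta_P = 0.5·1000·(6.057² − 2.87²)/1000 = 14.23 kPa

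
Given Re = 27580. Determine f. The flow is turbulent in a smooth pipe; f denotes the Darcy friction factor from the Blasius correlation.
Formula: f = \frac{0.316}{Re^{0.25}}
f = 0.316/27580^0.25 = 0.02452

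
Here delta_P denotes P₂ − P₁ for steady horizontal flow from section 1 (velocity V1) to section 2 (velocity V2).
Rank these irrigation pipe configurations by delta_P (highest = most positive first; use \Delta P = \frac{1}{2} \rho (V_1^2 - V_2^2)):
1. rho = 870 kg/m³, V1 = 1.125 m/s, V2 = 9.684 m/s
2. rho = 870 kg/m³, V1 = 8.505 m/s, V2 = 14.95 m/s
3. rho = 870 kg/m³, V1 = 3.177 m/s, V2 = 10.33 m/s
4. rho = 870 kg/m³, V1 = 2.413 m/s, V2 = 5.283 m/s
Case 1: delta_P = -40.24 kPa
Case 2: delta_P = -65.76 kPa
Case 3: delta_P = -42.03 kPa
Case 4: delta_P = -9.608 kPa
Ranking (highest first): 4, 1, 3, 2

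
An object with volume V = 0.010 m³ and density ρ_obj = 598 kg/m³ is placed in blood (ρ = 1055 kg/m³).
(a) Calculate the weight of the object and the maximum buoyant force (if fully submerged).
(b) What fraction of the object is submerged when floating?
(a) W=rho_obj*g*V=598*9.81*0.010=58.7 N; F_B(max)=rho*g*V=1055*9.81*0.010=103.5 N
(b) Floating fraction=rho_obj/rho=598/1055=0.567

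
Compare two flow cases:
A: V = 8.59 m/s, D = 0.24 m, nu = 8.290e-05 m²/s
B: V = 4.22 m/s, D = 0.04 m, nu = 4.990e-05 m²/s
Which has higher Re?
Re(A) = 24869, Re(B) = 3383. Answer: A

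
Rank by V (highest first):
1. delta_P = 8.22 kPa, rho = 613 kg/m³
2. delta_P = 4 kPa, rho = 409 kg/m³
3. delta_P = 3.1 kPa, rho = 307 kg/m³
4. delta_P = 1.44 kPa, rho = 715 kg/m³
Case 1: V = 5.179 m/s
Case 2: V = 4.423 m/s
Case 3: V = 4.494 m/s
Case 4: V = 2.007 m/s
Ranking (highest first): 1, 3, 2, 4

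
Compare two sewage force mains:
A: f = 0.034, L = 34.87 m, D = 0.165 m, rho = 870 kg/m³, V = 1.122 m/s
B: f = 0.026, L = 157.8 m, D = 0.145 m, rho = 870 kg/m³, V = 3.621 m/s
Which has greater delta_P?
delta_P(A) = 3.935 kPa, delta_P(B) = 161.4 kPa. Answer: B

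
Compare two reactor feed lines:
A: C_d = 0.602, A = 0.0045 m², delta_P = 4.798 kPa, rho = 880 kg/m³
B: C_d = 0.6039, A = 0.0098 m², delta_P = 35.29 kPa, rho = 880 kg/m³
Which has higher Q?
Q(A) = 8.946 L/s, Q(B) = 53 L/s. Answer: B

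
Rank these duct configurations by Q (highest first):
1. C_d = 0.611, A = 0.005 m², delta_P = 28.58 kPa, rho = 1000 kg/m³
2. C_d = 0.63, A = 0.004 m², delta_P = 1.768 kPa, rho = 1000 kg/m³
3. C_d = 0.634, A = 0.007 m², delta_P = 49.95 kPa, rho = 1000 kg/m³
Case 1: Q = 23.1 L/s
Case 2: Q = 4.739 L/s
Case 3: Q = 44.36 L/s
Ranking (highest first): 3, 1, 2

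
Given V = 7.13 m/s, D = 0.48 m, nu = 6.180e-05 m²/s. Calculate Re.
Formula: Re = \frac{V D}{\nu}
Re = 7.13·0.48/6.180e-05 = 55379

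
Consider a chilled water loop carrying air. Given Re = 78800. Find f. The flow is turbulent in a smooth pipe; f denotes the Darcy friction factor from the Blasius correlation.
Formula: f = \frac{0.316}{Re^{0.25}}
f = 0.316/78800^0.25 = 0.01886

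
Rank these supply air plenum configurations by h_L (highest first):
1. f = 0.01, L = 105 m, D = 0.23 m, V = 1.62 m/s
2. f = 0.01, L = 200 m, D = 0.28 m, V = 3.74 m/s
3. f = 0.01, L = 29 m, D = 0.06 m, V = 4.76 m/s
Case 1: h_L = 0.6107 m
Case 2: h_L = 5.092 m
Case 3: h_L = 5.582 m
Ranking (highest first): 3, 2, 1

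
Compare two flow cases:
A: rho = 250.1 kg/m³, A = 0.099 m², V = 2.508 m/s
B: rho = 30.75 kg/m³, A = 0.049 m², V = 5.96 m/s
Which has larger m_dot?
m_dot(A) = 62.1 kg/s, m_dot(B) = 8.98 kg/s. Answer: A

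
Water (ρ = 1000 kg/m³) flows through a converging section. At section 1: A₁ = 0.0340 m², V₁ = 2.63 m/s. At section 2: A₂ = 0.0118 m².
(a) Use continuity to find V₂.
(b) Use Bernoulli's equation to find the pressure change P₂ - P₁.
(a) Continuity: A₁V₁=A₂V₂ -> V₂=A₁V₁/A₂=0.0340*2.63/0.0118=7.58 m/s
(b) Bernoulli: P₂-P₁=0.5*rho*(V₁^2-V₂^2)/1000=0.5*1000*(2.63^2-7.58^2)/1000=-25.27 kPa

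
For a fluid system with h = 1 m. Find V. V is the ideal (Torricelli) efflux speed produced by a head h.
Formula: V = \sqrt{2 g h}
V = √(2·9.81·1) = 4.429 m/s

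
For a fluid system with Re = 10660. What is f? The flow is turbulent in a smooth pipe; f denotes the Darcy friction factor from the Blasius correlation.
Formula: f = \frac{0.316}{Re^{0.25}}
f = 0.316/10660^0.25 = 0.0311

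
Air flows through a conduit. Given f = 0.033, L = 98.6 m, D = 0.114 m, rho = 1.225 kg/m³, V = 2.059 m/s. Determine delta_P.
Formula: \Delta P = f \frac{L}{D} \frac{\rho V^2}{2}
delta_P = 0.033·(98.6/0.114)·0.5·1.225·2.059²/1000 = 0.07411 kPa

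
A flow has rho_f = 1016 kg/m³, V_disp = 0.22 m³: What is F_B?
Formula: F_B = \rho_f g V_{disp}
F_B = 1016·9.81·0.22 = 2193 N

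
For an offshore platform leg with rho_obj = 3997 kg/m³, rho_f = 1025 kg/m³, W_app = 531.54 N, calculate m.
Formula: W_{app} = mg\left(1 - \frac{\rho_f}{\rho_{obj}}\right)
Substituting knowns: 531.54 = m·9.81·(1 − 1025/3997)
Solving for m: m = 531.54/(9.81·(1 − 1025/3997)) = 72.87 kg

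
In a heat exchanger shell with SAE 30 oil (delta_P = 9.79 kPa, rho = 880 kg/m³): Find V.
Formula: V = \sqrt{\frac{2 \Delta P}{\rho}}
V = √(2·(9.79·1000)/880) = 4.717 m/s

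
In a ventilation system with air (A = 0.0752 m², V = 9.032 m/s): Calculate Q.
Formula: Q = A V
Q = 0.0752·9.032·1000 = 679.2 L/s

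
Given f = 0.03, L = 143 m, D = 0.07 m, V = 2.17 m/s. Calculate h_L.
Formula: h_L = f \frac{L}{D} \frac{V^2}{2g}
h_L = 0.03·(143/0.07)·2.17²/(2·9.81) = 14.71 m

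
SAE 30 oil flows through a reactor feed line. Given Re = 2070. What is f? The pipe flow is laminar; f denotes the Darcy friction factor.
Formula: f = \frac{64}{Re}
f = 64/2070 = 0.03092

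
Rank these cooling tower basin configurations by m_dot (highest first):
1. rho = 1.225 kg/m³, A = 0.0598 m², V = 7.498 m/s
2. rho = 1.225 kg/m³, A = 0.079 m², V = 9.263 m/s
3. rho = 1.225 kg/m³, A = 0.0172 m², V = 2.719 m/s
Case 1: m_dot = 0.5493 kg/s
Case 2: m_dot = 0.8964 kg/s
Case 3: m_dot = 0.05729 kg/s
Ranking (highest first): 2, 1, 3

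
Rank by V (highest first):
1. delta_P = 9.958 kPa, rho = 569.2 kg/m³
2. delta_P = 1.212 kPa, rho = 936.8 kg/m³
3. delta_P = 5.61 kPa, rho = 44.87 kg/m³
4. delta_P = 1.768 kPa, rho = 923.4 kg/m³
Case 1: V = 5.915 m/s
Case 2: V = 1.609 m/s
Case 3: V = 15.81 m/s
Case 4: V = 1.957 m/s
Ranking (highest first): 3, 1, 4, 2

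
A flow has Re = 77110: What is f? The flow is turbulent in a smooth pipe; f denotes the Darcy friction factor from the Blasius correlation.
Formula: f = \frac{0.316}{Re^{0.25}}
f = 0.316/77110^0.25 = 0.01896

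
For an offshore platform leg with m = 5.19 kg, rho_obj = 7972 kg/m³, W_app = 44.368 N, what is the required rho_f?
Formula: W_{app} = mg\left(1 - \frac{\rho_f}{\rho_{obj}}\right)
Substituting knowns: 44.368 = 5.19·9.81·(1 − rho_f/7972)
Solving for rho_f: rho_f = 7972·(1 − 44.368/(5.19·9.81)) = 1025 kg/m³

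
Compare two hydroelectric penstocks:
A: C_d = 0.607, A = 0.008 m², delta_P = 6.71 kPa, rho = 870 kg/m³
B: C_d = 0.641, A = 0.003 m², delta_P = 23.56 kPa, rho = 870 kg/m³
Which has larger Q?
Q(A) = 19.07 L/s, Q(B) = 14.15 L/s. Answer: A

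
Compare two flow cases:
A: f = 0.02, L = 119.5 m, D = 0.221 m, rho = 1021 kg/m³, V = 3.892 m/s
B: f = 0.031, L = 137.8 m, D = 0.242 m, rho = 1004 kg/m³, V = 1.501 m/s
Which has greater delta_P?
delta_P(A) = 83.63 kPa, delta_P(B) = 19.96 kPa. Answer: A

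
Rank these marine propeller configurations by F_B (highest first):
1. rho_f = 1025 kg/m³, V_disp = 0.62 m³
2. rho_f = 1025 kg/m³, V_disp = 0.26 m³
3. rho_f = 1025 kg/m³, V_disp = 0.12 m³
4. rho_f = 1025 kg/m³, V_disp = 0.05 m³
Case 1: F_B = 6234 N
Case 2: F_B = 2614 N
Case 3: F_B = 1207 N
Case 4: F_B = 502.8 N
Ranking (highest first): 1, 2, 3, 4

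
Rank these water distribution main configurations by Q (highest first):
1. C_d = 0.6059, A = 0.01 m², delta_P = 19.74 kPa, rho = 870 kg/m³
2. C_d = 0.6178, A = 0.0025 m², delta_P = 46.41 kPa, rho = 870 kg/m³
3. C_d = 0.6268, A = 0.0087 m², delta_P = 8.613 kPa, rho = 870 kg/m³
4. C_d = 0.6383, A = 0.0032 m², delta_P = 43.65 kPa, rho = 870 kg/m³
Case 1: Q = 40.82 L/s
Case 2: Q = 15.95 L/s
Case 3: Q = 24.27 L/s
Case 4: Q = 20.46 L/s
Ranking (highest first): 1, 3, 4, 2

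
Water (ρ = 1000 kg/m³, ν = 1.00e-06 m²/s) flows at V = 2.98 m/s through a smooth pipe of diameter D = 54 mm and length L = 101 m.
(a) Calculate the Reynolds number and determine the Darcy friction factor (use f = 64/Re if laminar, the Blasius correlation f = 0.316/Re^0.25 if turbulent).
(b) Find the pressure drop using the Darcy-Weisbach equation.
(a) Re = V·D/ν = 2.98·0.054/1.00e-06 = 160920 → turbulent (Re > 4000); f = 0.316/Re^0.25 = 0.316/160920^0.25 = 0.015777 (Blasius is strictly valid for Re ≲ 1e5; used here as the smooth-pipe estimate the problem specifies)
(b) Darcy-Weisbach: ΔP = f·(L/D)·½ρV²/1000 = 0.015777·(101/0.054)·½·1000·2.98²/1000 = 131 kPa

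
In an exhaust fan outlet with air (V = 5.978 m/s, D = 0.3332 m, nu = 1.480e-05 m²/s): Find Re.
Formula: Re = \frac{V D}{\nu}
Re = 5.978·0.3332/1.480e-05 = 134586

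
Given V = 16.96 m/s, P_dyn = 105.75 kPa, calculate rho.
Formula: P_{dyn} = \frac{1}{2} \rho V^2
Substituting knowns: 105.75 = 0.5·rho·16.96²/1000
Solving for rho: rho = 2·(105.75·1000)/16.96² = 735.3 kg/m³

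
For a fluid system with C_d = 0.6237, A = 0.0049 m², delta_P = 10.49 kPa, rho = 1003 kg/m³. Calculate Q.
Formula: Q = C_d A \sqrt{\frac{2 \Delta P}{\rho}}
Q = 0.6237·0.0049·√(2·(10.49·1000)/1003)·1000 = 13.98 L/s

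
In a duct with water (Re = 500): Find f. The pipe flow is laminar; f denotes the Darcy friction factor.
Formula: f = \frac{64}{Re}
f = 64/500 = 0.128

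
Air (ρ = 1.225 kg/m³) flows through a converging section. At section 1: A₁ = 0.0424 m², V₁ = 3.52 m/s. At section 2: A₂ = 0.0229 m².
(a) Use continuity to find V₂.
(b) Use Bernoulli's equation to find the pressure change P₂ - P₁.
(a) Continuity: A₁V₁=A₂V₂ -> V₂=A₁V₁/A₂=0.0424*3.52/0.0229=6.52 m/s
(b) Bernoulli: P₂-P₁=0.5*rho*(V₁^2-V₂^2)/1000=0.5*1.225*(3.52^2-6.52^2)/1000=-0.01845 kPa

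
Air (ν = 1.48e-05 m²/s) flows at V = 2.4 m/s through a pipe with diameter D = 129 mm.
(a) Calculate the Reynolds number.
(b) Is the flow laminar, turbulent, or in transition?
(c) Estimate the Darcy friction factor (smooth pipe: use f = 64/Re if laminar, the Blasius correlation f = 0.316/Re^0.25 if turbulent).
(a) Re = V·D/ν = 2.4·0.129/1.48e-05 = 20919
(b) Flow regime: turbulent (Re > 4000)
(c) Friction factor: f = 0.316/Re^0.25 = 0.316/20919^0.25 = 0.02628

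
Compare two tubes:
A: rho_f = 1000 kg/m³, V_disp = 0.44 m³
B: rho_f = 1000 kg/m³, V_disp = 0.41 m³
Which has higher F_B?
F_B(A) = 4316 N, F_B(B) = 4022 N. Answer: A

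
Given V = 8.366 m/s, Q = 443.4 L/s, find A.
Formula: Q = A V
Substituting knowns: 443.4 = A·8.366·1000
Solving for A: A = (443.4/1000)/8.366 = 0.053 m²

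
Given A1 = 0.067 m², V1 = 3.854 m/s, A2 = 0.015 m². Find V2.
Formula: V_2 = \frac{A_1 V_1}{A_2}
V2 = 0.067·3.854/0.015 = 17.21 m/s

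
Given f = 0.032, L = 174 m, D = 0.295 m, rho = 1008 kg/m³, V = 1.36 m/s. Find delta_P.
Formula: \Delta P = f \frac{L}{D} \frac{\rho V^2}{2}
delta_P = 0.032·(174/0.295)·0.5·1008·1.36²/1000 = 17.59 kPa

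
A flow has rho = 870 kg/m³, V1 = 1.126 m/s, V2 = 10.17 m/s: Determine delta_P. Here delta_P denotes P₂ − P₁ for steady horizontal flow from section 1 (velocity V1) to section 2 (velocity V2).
Formula: \Delta P = \frac{1}{2} \rho (V_1^2 - V_2^2)
delta_P = 0.5·870·(1.126² − 10.17²)/1000 = -44.44 kPa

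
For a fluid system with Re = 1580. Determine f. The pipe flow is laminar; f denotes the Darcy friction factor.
Formula: f = \frac{64}{Re}
f = 64/1580 = 0.04051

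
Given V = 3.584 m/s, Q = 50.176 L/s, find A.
Formula: Q = A V
Substituting knowns: 50.176 = A·3.584·1000
Solving for A: A = (50.176/1000)/3.584 = 0.014 m²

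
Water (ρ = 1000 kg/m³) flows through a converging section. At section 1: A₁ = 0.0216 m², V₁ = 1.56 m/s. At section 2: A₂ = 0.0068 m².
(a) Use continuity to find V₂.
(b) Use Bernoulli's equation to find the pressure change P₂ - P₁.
(a) Continuity: A₁V₁=A₂V₂ -> V₂=A₁V₁/A₂=0.0216*1.56/0.0068=4.96 m/s
(b) Bernoulli: P₂-P₁=0.5*rho*(V₁^2-V₂^2)/1000=0.5*1000*(1.56^2-4.96^2)/1000=-11.08 kPa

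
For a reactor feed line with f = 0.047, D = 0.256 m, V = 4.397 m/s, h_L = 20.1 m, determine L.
Formula: h_L = f \frac{L}{D} \frac{V^2}{2g}
Substituting knowns: 20.1 = 0.047·(L/0.256)·4.397²/(2·9.81)
Solving for L: L = 20.1·2·9.81·0.256/(0.047·4.397²) = 111.1 m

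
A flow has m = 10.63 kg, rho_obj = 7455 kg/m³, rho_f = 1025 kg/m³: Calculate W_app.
Formula: W_{app} = mg\left(1 - \frac{\rho_f}{\rho_{obj}}\right)
W_app = 10.63·9.81·(1 − 1025/7455) = 89.94 N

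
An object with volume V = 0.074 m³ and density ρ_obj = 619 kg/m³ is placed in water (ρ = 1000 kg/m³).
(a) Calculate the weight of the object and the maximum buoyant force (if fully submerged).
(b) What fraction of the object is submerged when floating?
(a) W=rho_obj*g*V=619*9.81*0.074=449.4 N; F_B(max)=rho*g*V=1000*9.81*0.074=725.9 N
(b) Floating fraction=rho_obj/rho=619/1000=0.619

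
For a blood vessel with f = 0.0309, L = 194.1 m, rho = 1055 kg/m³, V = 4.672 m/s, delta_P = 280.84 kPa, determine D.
Formula: \Delta P = f \frac{L}{D} \frac{\rho V^2}{2}
Substituting knowns: 280.84 = 0.0309·(194.1/D)·0.5·1055·4.672²/1000
Solving for D: D = 0.0309·194.1·0.5·1055·4.672²/(280.84·1000) = 0.2459 m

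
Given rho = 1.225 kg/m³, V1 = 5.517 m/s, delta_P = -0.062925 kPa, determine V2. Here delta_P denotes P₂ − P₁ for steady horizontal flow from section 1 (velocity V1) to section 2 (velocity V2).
Formula: \Delta P = \frac{1}{2} \rho (V_1^2 - V_2^2)
Substituting knowns: -0.062925 = 0.5·1.225·(5.517² − V2²)/1000
Solving for V2: V2 = √(5.517² − 2·(-0.062925·1000)/1.225) = 11.54 m/s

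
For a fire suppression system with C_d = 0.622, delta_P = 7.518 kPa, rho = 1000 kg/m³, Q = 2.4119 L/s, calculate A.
Formula: Q = C_d A \sqrt{\frac{2 \Delta P}{\rho}}
Substituting knowns: 2.4119 = 0.622·A·√(2·(7.518·1000)/1000)·1000
Solving for A: A = (2.4119/1000)/(0.622·√(2·(7.518·1000)/1000)) = 0.001 m²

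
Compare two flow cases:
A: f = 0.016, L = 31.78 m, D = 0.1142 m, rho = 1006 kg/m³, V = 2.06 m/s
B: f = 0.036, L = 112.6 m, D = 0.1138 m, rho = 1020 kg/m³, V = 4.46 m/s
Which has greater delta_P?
delta_P(A) = 9.504 kPa, delta_P(B) = 361.4 kPa. Answer: B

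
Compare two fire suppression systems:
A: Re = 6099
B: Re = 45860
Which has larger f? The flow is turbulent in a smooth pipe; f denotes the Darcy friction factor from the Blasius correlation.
f(A) = 0.03576, f(B) = 0.02159. Answer: A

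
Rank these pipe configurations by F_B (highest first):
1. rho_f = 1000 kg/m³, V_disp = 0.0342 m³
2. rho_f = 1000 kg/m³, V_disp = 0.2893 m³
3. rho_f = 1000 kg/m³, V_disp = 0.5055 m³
Case 1: F_B = 335.5 N
Case 2: F_B = 2838 N
Case 3: F_B = 4959 N
Ranking (highest first): 3, 2, 1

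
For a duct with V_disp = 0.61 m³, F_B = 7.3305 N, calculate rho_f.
Formula: F_B = \rho_f g V_{disp}
Substituting knowns: 7.3305 = rho_f·9.81·0.61
Solving for rho_f: rho_f = 7.3305/(9.81·0.61) = 1.225 kg/m³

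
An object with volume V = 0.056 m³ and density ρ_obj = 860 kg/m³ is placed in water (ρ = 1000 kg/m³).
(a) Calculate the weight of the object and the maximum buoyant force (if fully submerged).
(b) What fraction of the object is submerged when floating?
(a) W=rho_obj*g*V=860*9.81*0.056=472.4 N; F_B(max)=rho*g*V=1000*9.81*0.056=549.4 N
(b) Floating fraction=rho_obj/rho=860/1000=0.860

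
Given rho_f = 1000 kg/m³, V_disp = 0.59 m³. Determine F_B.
Formula: F_B = \rho_f g V_{disp}
F_B = 1000·9.81·0.59 = 5788 N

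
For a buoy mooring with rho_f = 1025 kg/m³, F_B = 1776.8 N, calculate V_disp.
Formula: F_B = \rho_f g V_{disp}
Substituting knowns: 1776.8 = 1025·9.81·V_disp
Solving for V_disp: V_disp = 1776.8/(1025·9.81) = 0.1767 m³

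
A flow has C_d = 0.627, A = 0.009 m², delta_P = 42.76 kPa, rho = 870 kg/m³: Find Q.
Formula: Q = C_d A \sqrt{\frac{2 \Delta P}{\rho}}
Q = 0.627·0.009·√(2·(42.76·1000)/870)·1000 = 55.95 L/s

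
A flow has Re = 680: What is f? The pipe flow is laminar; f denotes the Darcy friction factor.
Formula: f = \frac{64}{Re}
f = 64/680 = 0.09412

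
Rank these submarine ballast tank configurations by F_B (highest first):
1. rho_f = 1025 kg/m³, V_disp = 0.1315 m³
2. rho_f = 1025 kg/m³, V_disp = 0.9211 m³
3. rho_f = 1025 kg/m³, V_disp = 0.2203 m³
Case 1: F_B = 1322 N
Case 2: F_B = 9262 N
Case 3: F_B = 2215 N
Ranking (highest first): 2, 3, 1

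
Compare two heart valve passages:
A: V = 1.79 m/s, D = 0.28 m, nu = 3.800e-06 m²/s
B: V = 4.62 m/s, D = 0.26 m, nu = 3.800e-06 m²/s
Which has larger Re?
Re(A) = 131895, Re(B) = 316105. Answer: B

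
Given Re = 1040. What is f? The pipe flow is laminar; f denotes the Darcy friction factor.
Formula: f = \frac{64}{Re}
f = 64/1040 = 0.06154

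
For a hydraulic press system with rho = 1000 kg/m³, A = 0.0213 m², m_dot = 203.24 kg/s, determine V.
Formula: \dot{m} = \rho A V
Substituting knowns: 203.24 = 1000·0.0213·V
Solving for V: V = 203.24/(1000·0.0213) = 9.542 m/s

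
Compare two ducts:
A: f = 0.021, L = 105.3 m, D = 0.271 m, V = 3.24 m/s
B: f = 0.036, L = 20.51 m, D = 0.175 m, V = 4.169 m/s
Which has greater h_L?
h_L(A) = 4.366 m, h_L(B) = 3.738 m. Answer: A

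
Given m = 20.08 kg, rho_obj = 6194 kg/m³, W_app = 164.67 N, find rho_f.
Formula: W_{app} = mg\left(1 - \frac{\rho_f}{\rho_{obj}}\right)
Substituting knowns: 164.67 = 20.08·9.81·(1 − rho_f/6194)
Solving for rho_f: rho_f = 6194·(1 − 164.67/(20.08·9.81)) = 1016 kg/m³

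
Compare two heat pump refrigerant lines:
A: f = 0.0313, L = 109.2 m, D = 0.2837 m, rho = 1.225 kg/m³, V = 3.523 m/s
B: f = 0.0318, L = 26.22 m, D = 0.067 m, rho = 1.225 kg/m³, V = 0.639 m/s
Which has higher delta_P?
delta_P(A) = 0.09159 kPa, delta_P(B) = 0.003112 kPa. Answer: A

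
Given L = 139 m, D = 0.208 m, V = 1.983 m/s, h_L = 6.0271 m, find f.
Formula: h_L = f \frac{L}{D} \frac{V^2}{2g}
Substituting knowns: 6.0271 = f·(139/0.208)·1.983²/(2·9.81)
Solving for f: f = 6.0271·2·9.81/((139/0.208)·1.983²) = 0.045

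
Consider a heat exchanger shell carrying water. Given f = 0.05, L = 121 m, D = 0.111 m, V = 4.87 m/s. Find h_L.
Formula: h_L = f \frac{L}{D} \frac{V^2}{2g}
h_L = 0.05·(121/0.111)·4.87²/(2·9.81) = 65.89 m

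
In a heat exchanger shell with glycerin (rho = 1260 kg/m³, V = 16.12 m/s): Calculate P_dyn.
Formula: P_{dyn} = \frac{1}{2} \rho V^2
P_dyn = 0.5·1260·16.12²/1000 = 163.7 kPa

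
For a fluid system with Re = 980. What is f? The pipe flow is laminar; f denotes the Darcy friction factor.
Formula: f = \frac{64}{Re}
f = 64/980 = 0.06531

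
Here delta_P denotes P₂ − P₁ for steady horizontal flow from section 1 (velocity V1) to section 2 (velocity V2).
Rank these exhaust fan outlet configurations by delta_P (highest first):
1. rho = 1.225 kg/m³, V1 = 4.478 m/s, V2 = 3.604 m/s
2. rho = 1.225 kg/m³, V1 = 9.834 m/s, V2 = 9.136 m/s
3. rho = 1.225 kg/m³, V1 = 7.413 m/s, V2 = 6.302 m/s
Case 1: delta_P = 0.004326 kPa
Case 2: delta_P = 0.00811 kPa
Case 3: delta_P = 0.009333 kPa
Ranking (highest first): 3, 2, 1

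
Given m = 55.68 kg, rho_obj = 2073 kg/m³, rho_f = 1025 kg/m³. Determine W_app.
Formula: W_{app} = mg\left(1 - \frac{\rho_f}{\rho_{obj}}\right)
W_app = 55.68·9.81·(1 − 1025/2073) = 276.1 N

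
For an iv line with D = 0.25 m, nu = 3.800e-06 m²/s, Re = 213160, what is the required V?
Formula: Re = \frac{V D}{\nu}
Substituting knowns: 213160 = V·0.25/3.800e-06
Solving for V: V = 213160·3.800e-06/0.25 = 3.24 m/s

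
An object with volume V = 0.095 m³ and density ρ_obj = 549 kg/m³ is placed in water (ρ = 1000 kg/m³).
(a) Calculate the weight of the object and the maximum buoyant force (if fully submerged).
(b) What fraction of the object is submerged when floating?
(a) W=rho_obj*g*V=549*9.81*0.095=511.6 N; F_B(max)=rho*g*V=1000*9.81*0.095=932.0 N
(b) Floating fraction=rho_obj/rho=549/1000=0.549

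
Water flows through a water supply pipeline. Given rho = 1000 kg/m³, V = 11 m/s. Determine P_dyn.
Formula: P_{dyn} = \frac{1}{2} \rho V^2
P_dyn = 0.5·1000·11²/1000 = 60.5 kPa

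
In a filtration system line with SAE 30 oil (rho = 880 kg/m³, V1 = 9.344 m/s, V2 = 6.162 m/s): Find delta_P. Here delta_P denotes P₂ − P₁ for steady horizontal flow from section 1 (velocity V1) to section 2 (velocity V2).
Formula: \Delta P = \frac{1}{2} \rho (V_1^2 - V_2^2)
delta_P = 0.5·880·(9.344² − 6.162²)/1000 = 21.71 kPa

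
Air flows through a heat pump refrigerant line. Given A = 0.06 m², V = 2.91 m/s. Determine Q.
Formula: Q = A V
Q = 0.06·2.91·1000 = 174.6 L/s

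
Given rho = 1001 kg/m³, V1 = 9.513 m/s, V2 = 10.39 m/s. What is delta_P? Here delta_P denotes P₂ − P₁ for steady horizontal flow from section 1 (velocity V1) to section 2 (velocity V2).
Formula: \Delta P = \frac{1}{2} \rho (V_1^2 - V_2^2)
delta_P = 0.5·1001·(9.513² − 10.39²)/1000 = -8.736 kPa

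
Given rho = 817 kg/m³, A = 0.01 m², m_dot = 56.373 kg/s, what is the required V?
Formula: \dot{m} = \rho A V
Substituting knowns: 56.373 = 817·0.01·V
Solving for V: V = 56.373/(817·0.01) = 6.9 m/s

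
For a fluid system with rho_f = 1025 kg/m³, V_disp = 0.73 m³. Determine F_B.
Formula: F_B = \rho_f g V_{disp}
F_B = 1025·9.81·0.73 = 7340 N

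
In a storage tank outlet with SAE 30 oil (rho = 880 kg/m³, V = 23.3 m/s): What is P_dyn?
Formula: P_{dyn} = \frac{1}{2} \rho V^2
P_dyn = 0.5·880·23.3²/1000 = 238.9 kPa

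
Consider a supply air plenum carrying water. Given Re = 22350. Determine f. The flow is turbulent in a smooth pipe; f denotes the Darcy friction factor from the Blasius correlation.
Formula: f = \frac{0.316}{Re^{0.25}}
f = 0.316/22350^0.25 = 0.02584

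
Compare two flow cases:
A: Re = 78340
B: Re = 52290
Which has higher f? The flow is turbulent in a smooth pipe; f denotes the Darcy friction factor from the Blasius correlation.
f(A) = 0.01889, f(B) = 0.0209. Answer: B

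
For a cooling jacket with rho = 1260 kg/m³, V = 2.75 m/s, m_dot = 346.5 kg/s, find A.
Formula: \dot{m} = \rho A V
Substituting knowns: 346.5 = 1260·A·2.75
Solving for A: A = 346.5/(1260·2.75) = 0.1 m²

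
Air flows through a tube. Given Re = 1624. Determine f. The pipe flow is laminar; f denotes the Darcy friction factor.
Formula: f = \frac{64}{Re}
f = 64/1624 = 0.03941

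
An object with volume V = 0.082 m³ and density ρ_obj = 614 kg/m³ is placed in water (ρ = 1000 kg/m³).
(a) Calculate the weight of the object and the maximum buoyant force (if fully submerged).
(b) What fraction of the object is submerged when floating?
(a) W=rho_obj*g*V=614*9.81*0.082=493.9 N; F_B(max)=rho*g*V=1000*9.81*0.082=804.4 N
(b) Floating fraction=rho_obj/rho=614/1000=0.614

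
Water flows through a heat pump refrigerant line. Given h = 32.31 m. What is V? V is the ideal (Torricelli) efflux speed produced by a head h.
Formula: V = \sqrt{2 g h}
V = √(2·9.81·32.31) = 25.18 m/s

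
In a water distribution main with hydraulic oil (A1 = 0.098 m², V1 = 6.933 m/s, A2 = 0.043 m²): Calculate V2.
Formula: V_2 = \frac{A_1 V_1}{A_2}
V2 = 0.098·6.933/0.043 = 15.8 m/s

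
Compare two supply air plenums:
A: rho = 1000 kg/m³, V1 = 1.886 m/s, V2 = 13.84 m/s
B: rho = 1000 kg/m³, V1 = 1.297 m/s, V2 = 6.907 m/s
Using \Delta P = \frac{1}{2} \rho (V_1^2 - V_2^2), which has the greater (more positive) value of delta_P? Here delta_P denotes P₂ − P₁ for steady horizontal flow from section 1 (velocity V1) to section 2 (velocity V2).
delta_P(A) = -93.99 kPa, delta_P(B) = -23.01 kPa. Answer: B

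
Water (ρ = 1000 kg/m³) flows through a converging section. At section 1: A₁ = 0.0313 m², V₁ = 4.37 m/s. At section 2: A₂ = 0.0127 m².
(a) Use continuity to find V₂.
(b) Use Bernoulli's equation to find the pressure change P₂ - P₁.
(a) Continuity: A₁V₁=A₂V₂ -> V₂=A₁V₁/A₂=0.0313*4.37/0.0127=10.77 m/s
(b) Bernoulli: P₂-P₁=0.5*rho*(V₁^2-V₂^2)/1000=0.5*1000*(4.37^2-10.77^2)/1000=-48.45 kPa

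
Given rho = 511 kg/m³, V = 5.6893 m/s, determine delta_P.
Formula: V = \sqrt{\frac{2 \Delta P}{\rho}}
Substituting knowns: 5.6893 = √(2·(delta_P·1000)/511)
Solving for delta_P: delta_P = 5.6893²·511/2/1000 = 8.27 kPa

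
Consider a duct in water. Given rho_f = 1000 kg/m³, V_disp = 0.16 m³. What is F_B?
Formula: F_B = \rho_f g V_{disp}
F_B = 1000·9.81·0.16 = 1570 N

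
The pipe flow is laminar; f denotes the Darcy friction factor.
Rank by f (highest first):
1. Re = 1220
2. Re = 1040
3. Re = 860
Case 1: f = 0.05246
Case 2: f = 0.06154
Case 3: f = 0.07442
Ranking (highest first): 3, 2, 1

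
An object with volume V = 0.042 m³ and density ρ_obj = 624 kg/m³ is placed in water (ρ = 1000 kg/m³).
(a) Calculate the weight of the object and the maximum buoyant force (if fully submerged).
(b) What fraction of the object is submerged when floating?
(a) W=rho_obj*g*V=624*9.81*0.042=257.1 N; F_B(max)=rho*g*V=1000*9.81*0.042=412.0 N
(b) Floating fraction=rho_obj/rho=624/1000=0.624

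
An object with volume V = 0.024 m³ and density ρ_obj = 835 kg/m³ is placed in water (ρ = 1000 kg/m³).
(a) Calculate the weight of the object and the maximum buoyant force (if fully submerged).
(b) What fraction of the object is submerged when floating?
(a) W=rho_obj*g*V=835*9.81*0.024=196.6 N; F_B(max)=rho*g*V=1000*9.81*0.024=235.4 N
(b) Floating fraction=rho_obj/rho=835/1000=0.835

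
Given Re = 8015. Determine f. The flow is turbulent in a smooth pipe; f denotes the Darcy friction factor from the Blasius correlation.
Formula: f = \frac{0.316}{Re^{0.25}}
f = 0.316/8015^0.25 = 0.0334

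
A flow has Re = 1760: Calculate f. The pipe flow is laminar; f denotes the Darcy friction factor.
Formula: f = \frac{64}{Re}
f = 64/1760 = 0.03636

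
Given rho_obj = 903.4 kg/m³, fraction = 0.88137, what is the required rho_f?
Formula: f_{sub} = \frac{\rho_{obj}}{\rho_f}
Substituting knowns: 0.88137 = 903.4/rho_f
Solving for rho_f: rho_f = 903.4/0.88137 = 1025 kg/m³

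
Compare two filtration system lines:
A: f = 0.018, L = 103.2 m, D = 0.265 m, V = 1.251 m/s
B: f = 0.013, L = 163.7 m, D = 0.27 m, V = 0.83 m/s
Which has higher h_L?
h_L(A) = 0.5591 m, h_L(B) = 0.2767 m. Answer: A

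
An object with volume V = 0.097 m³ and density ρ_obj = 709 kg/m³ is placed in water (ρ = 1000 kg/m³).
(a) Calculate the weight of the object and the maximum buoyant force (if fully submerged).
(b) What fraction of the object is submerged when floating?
(a) W=rho_obj*g*V=709*9.81*0.097=674.7 N; F_B(max)=rho*g*V=1000*9.81*0.097=951.6 N
(b) Floating fraction=rho_obj/rho=709/1000=0.709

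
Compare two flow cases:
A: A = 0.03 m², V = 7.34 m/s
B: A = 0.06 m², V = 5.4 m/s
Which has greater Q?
Q(A) = 220.2 L/s, Q(B) = 324 L/s. Answer: B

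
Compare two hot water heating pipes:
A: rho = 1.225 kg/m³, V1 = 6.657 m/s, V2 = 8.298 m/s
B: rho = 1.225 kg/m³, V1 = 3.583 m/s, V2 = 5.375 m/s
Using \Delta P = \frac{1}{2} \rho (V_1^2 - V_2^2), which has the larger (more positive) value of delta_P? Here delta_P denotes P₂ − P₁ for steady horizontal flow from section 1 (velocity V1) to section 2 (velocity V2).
delta_P(A) = -0.01503 kPa, delta_P(B) = -0.009832 kPa. Answer: B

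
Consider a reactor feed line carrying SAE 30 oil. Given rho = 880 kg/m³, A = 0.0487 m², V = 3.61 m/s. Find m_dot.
Formula: \dot{m} = \rho A V
m_dot = 880·0.0487·3.61 = 154.7 kg/s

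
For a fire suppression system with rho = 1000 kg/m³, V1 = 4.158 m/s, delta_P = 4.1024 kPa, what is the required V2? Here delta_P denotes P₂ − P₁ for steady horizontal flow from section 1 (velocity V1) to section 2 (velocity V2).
Formula: \Delta P = \frac{1}{2} \rho (V_1^2 - V_2^2)
Substituting knowns: 4.1024 = 0.5·1000·(4.158² − V2²)/1000
Solving for V2: V2 = √(4.158² − 2·(4.1024·1000)/1000) = 3.014 m/s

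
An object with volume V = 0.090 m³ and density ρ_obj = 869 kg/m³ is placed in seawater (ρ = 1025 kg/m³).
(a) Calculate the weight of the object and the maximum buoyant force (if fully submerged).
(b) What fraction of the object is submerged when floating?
(a) W=rho_obj*g*V=869*9.81*0.090=767.2 N; F_B(max)=rho*g*V=1025*9.81*0.090=905.0 N
(b) Floating fraction=rho_obj/rho=869/1025=0.848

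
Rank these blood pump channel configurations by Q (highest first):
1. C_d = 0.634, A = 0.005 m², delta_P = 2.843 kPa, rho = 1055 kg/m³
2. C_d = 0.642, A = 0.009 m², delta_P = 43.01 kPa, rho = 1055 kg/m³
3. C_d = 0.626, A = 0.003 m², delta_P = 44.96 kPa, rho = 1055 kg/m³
Case 1: Q = 7.359 L/s
Case 2: Q = 52.17 L/s
Case 3: Q = 17.34 L/s
Ranking (highest first): 2, 3, 1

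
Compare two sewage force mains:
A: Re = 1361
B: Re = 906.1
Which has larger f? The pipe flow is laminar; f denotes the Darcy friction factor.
f(A) = 0.04702, f(B) = 0.07063. Answer: B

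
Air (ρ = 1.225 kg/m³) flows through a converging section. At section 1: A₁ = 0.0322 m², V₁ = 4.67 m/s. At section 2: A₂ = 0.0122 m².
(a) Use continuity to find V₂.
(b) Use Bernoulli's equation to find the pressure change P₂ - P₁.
(a) Continuity: A₁V₁=A₂V₂ -> V₂=A₁V₁/A₂=0.0322*4.67/0.0122=12.33 m/s
(b) Bernoulli: P₂-P₁=0.5*rho*(V₁^2-V₂^2)/1000=0.5*1.225*(4.67^2-12.33^2)/1000=-0.07976 kPa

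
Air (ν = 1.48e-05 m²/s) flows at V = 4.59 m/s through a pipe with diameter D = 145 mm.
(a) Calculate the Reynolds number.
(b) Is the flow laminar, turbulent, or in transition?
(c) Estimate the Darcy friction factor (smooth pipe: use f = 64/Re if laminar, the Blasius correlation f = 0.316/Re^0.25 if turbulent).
(a) Re = V·D/ν = 4.59·0.145/1.48e-05 = 44970
(b) Flow regime: turbulent (Re > 4000)
(c) Friction factor: f = 0.316/Re^0.25 = 0.316/44970^0.25 = 0.0217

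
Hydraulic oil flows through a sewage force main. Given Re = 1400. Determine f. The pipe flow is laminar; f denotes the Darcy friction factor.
Formula: f = \frac{64}{Re}
f = 64/1400 = 0.04571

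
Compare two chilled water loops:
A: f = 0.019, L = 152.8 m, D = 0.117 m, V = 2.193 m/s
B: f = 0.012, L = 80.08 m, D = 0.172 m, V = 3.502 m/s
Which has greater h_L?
h_L(A) = 6.082 m, h_L(B) = 3.492 m. Answer: A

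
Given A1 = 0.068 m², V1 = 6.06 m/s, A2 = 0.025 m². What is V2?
Formula: V_2 = \frac{A_1 V_1}{A_2}
V2 = 0.068·6.06/0.025 = 16.48 m/s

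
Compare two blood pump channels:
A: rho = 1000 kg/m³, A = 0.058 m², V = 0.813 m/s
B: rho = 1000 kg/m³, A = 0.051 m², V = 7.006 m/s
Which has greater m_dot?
m_dot(A) = 47.15 kg/s, m_dot(B) = 357.3 kg/s. Answer: B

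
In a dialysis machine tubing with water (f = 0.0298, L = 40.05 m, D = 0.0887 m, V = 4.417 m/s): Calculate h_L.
Formula: h_L = f \frac{L}{D} \frac{V^2}{2g}
h_L = 0.0298·(40.05/0.0887)·4.417²/(2·9.81) = 13.38 m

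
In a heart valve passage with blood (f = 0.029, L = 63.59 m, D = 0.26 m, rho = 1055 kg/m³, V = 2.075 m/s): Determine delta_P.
Formula: \Delta P = f \frac{L}{D} \frac{\rho V^2}{2}
delta_P = 0.029·(63.59/0.26)·0.5·1055·2.075²/1000 = 16.11 kPa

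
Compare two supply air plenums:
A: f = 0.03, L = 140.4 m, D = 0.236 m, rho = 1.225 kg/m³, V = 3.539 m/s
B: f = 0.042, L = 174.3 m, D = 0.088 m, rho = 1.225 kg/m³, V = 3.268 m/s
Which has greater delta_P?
delta_P(A) = 0.1369 kPa, delta_P(B) = 0.5442 kPa. Answer: B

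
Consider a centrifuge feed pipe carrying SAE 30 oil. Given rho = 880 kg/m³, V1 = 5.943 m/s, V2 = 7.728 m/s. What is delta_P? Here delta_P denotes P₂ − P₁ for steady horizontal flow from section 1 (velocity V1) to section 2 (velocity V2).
Formula: \Delta P = \frac{1}{2} \rho (V_1^2 - V_2^2)
delta_P = 0.5·880·(5.943² − 7.728²)/1000 = -10.74 kPa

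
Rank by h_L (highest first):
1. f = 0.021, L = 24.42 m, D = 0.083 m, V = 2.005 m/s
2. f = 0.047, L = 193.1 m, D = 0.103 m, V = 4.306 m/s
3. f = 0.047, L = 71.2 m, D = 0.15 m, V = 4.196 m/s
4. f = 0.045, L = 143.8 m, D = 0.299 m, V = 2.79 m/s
Case 1: h_L = 1.266 m
Case 2: h_L = 83.27 m
Case 3: h_L = 20.02 m
Case 4: h_L = 8.586 m
Ranking (highest first): 2, 3, 4, 1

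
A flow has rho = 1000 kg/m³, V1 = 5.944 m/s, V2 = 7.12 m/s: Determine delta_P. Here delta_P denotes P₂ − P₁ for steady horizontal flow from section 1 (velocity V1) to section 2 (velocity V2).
Formula: \Delta P = \frac{1}{2} \rho (V_1^2 - V_2^2)
delta_P = 0.5·1000·(5.944² − 7.12²)/1000 = -7.682 kPa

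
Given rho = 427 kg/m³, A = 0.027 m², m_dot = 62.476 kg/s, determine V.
Formula: \dot{m} = \rho A V
Substituting knowns: 62.476 = 427·0.027·V
Solving for V: V = 62.476/(427·0.027) = 5.419 m/s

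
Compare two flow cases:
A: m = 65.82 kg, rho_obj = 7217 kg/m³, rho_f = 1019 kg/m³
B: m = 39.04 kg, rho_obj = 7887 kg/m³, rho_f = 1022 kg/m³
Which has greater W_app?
W_app(A) = 554.5 N, W_app(B) = 333.4 N. Answer: A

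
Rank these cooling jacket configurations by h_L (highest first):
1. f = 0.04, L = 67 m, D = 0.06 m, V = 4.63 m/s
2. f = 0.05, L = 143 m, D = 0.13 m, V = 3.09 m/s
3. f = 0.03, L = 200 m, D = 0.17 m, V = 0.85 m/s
Case 1: h_L = 48.8 m
Case 2: h_L = 26.77 m
Case 3: h_L = 1.3 m
Ranking (highest first): 1, 2, 3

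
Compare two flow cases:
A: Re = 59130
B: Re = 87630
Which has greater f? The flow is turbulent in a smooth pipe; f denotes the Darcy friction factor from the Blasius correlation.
f(A) = 0.02026, f(B) = 0.01837. Answer: A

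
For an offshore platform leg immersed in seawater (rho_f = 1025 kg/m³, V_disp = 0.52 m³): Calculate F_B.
Formula: F_B = \rho_f g V_{disp}
F_B = 1025·9.81·0.52 = 5229 N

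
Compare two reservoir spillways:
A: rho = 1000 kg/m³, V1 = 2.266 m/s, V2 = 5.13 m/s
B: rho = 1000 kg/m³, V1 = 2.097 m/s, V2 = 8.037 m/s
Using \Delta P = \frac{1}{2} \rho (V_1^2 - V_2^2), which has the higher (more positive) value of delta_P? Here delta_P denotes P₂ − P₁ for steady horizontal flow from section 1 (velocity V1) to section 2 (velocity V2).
delta_P(A) = -10.59 kPa, delta_P(B) = -30.1 kPa. Answer: A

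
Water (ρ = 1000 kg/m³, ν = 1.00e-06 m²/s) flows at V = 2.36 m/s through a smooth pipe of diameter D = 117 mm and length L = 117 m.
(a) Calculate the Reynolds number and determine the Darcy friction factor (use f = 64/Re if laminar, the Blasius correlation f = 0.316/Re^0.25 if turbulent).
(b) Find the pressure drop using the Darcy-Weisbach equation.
(a) Re = V·D/ν = 2.36·0.117/1.00e-06 = 276120 → turbulent (Re > 4000); f = 0.316/Re^0.25 = 0.316/276120^0.25 = 0.013785 (Blasius is strictly valid for Re ≲ 1e5; used here as the smooth-pipe estimate the problem specifies)
(b) Darcy-Weisbach: ΔP = f·(L/D)·½ρV²/1000 = 0.013785·(117/0.117)·½·1000·2.36²/1000 = 38.39 kPa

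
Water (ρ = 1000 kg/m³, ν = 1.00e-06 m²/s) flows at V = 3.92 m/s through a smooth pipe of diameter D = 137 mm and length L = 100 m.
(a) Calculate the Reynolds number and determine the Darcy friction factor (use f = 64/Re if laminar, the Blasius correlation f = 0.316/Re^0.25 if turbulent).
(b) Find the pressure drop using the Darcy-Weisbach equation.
(a) Re = V·D/ν = 3.92·0.137/1.00e-06 = 537040 → turbulent (Re > 4000); f = 0.316/Re^0.25 = 0.316/537040^0.25 = 0.011673 (Blasius is strictly valid for Re ≲ 1e5; used here as the smooth-pipe estimate the problem specifies)
(b) Darcy-Weisbach: ΔP = f·(L/D)·½ρV²/1000 = 0.011673·(100/0.137)·½·1000·3.92²/1000 = 65.46 kPa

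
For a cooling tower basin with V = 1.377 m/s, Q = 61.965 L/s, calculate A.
Formula: Q = A V
Substituting knowns: 61.965 = A·1.377·1000
Solving for A: A = (61.965/1000)/1.377 = 0.045 m²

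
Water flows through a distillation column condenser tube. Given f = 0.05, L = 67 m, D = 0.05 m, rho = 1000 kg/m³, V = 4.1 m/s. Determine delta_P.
Formula: \Delta P = f \frac{L}{D} \frac{\rho V^2}{2}
delta_P = 0.05·(67/0.05)·0.5·1000·4.1²/1000 = 563.1 kPa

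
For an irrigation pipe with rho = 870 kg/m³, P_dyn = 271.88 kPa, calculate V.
Formula: P_{dyn} = \frac{1}{2} \rho V^2
Substituting knowns: 271.88 = 0.5·870·V²/1000
Solving for V: V = √(2·(271.88·1000)/870) = 25 m/s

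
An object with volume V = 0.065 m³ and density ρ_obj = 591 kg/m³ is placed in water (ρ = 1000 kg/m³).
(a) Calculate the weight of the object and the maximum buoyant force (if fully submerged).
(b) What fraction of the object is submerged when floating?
(a) W=rho_obj*g*V=591*9.81*0.065=376.9 N; F_B(max)=rho*g*V=1000*9.81*0.065=637.6 N
(b) Floating fraction=rho_obj/rho=591/1000=0.591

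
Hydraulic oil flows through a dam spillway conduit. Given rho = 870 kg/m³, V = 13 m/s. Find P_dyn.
Formula: P_{dyn} = \frac{1}{2} \rho V^2
P_dyn = 0.5·870·13²/1000 = 73.52 kPa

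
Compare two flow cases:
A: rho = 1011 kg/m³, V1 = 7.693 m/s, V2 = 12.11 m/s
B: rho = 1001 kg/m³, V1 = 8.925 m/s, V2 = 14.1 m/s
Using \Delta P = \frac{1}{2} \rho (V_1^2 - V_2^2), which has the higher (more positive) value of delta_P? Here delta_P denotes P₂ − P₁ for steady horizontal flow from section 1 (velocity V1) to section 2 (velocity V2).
delta_P(A) = -44.22 kPa, delta_P(B) = -59.64 kPa. Answer: A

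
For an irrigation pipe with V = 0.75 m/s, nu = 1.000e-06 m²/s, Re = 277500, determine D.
Formula: Re = \frac{V D}{\nu}
Substituting knowns: 277500 = 0.75·D/1.000e-06
Solving for D: D = 277500·1.000e-06/0.75 = 0.37 m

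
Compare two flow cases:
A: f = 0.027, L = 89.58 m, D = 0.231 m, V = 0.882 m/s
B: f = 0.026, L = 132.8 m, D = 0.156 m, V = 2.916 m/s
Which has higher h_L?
h_L(A) = 0.4151 m, h_L(B) = 9.592 m. Answer: B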